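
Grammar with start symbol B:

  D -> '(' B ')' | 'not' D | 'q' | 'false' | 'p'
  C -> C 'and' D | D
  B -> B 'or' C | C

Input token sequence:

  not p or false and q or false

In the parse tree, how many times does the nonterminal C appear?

4

[B [B [B [C [D not [D p]]]] or [C [C [D false]] and [D q]]] or [C [D false]]]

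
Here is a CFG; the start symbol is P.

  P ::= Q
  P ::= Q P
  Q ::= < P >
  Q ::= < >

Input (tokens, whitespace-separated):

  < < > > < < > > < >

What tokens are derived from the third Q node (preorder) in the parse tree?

[P [Q < [P [Q < >]] >] [P [Q < [P [Q < >]] >] [P [Q < >]]]]

< < > >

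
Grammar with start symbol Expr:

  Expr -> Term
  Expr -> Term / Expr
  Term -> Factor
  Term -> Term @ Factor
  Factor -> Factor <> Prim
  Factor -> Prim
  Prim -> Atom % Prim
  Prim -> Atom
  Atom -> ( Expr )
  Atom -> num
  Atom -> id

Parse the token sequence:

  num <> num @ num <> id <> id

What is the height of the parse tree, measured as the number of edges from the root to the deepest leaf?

7

[Expr [Term [Term [Factor [Factor [Prim [Atom num]]] <> [Prim [Atom num]]]] @ [Factor [Factor [Factor [Prim [Atom num]]] <> [Prim [Atom id]]] <> [Prim [Atom id]]]]]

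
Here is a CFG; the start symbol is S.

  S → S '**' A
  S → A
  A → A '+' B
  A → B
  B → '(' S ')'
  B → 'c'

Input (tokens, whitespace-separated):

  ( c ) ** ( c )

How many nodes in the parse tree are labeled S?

4

[S [S [A [B ( [S [A [B c]]] )]]] ** [A [B ( [S [A [B c]]] )]]]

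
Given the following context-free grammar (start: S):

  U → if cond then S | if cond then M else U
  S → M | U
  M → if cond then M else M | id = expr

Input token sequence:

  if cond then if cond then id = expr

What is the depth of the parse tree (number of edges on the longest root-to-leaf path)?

[S [U if cond then [S [U if cond then [S [M id = expr]]]]]]

6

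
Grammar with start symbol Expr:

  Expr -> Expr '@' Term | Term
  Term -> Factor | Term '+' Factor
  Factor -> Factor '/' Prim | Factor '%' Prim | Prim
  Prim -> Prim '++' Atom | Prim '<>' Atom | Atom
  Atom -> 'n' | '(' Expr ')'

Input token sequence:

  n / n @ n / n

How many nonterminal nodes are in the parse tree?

[Expr [Expr [Term [Factor [Factor [Prim [Atom n]]] / [Prim [Atom n]]]]] @ [Term [Factor [Factor [Prim [Atom n]]] / [Prim [Atom n]]]]]

16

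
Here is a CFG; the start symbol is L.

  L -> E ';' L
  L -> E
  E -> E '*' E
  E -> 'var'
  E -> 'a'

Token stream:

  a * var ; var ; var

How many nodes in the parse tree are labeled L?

[L [E [E a] * [E var]] ; [L [E var] ; [L [E var]]]]

3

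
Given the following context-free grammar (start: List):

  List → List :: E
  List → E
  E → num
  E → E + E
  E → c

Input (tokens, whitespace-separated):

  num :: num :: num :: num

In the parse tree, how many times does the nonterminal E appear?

4

[List [List [List [List [E num]] :: [E num]] :: [E num]] :: [E num]]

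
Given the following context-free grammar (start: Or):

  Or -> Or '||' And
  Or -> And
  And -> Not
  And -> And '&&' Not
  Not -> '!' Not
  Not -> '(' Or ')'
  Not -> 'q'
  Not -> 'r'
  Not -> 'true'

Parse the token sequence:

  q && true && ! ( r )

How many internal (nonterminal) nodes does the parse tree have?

[Or [And [And [And [Not q]] && [Not true]] && [Not ! [Not ( [Or [And [Not r]]] )]]]]

11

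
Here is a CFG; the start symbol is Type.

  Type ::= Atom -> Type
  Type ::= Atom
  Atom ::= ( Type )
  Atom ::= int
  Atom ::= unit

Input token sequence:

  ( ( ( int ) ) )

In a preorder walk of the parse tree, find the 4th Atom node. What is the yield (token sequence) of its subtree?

int

[Type [Atom ( [Type [Atom ( [Type [Atom ( [Type [Atom int]] )]] )]] )]]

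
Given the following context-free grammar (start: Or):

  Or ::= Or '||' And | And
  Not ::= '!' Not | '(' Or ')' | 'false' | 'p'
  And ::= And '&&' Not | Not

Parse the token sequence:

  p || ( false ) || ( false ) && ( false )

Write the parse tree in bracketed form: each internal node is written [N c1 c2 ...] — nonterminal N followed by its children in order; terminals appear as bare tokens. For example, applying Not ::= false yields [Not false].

Or
Or || And
Or || And || And
And || And || And
Not || And || And
p || And || And
p || Not || And
p || ( Or ) || And
p || ( And ) || And
p || ( Not ) || And
p || ( false ) || And
p || ( false ) || And && Not
p || ( false ) || Not && Not
p || ( false ) || ( Or ) && Not
p || ( false ) || ( And ) && Not
p || ( false ) || ( Not ) && Not
p || ( false ) || ( false ) && Not
p || ( false ) || ( false ) && ( Or )
p || ( false ) || ( false ) && ( And )
p || ( false ) || ( false ) && ( Not )
p || ( false ) || ( false ) && ( false )

[Or [Or [Or [And [Not p]]] || [And [Not ( [Or [And [Not false]]] )]]] || [And [And [Not ( [Or [And [Not false]]] )]] && [Not ( [Or [And [Not false]]] )]]]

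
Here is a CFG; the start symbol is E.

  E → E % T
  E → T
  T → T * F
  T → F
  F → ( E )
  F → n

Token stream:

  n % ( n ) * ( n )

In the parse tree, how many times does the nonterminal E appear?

[E [E [T [F n]]] % [T [T [F ( [E [T [F n]]] )]] * [F ( [E [T [F n]]] )]]]

4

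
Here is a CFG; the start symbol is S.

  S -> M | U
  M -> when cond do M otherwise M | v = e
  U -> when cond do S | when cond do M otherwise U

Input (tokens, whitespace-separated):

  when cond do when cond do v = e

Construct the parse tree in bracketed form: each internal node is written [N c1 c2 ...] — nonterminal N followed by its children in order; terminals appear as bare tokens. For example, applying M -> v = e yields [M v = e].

S
U
when cond do S
when cond do U
when cond do when cond do S
when cond do when cond do M
when cond do when cond do v = e

[S [U when cond do [S [U when cond do [S [M v = e]]]]]]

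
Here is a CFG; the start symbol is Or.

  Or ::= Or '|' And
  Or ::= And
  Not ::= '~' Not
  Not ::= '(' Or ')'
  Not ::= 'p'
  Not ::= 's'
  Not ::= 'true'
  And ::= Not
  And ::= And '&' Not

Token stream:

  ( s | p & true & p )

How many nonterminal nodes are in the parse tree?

13

[Or [And [Not ( [Or [Or [And [Not s]]] | [And [And [And [Not p]] & [Not true]] & [Not p]]] )]]]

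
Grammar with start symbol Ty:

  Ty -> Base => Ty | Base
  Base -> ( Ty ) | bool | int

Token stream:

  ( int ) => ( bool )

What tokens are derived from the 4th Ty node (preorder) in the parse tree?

bool

[Ty [Base ( [Ty [Base int]] )] => [Ty [Base ( [Ty [Base bool]] )]]]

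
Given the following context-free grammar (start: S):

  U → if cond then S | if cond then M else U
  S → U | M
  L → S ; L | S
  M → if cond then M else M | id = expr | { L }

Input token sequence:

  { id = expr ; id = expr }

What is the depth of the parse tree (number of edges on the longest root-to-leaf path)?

6

[S [M { [L [S [M id = expr]] ; [L [S [M id = expr]]]] }]]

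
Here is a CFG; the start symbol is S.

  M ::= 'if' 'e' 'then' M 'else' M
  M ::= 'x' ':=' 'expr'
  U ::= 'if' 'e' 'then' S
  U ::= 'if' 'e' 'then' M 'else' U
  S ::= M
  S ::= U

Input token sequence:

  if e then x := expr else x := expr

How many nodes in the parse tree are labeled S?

1

[S [M if e then [M x := expr] else [M x := expr]]]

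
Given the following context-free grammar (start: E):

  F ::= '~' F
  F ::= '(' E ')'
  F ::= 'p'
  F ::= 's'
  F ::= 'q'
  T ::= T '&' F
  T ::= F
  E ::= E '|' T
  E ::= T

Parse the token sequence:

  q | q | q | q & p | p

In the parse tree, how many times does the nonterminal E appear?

5

[E [E [E [E [E [T [F q]]] | [T [F q]]] | [T [F q]]] | [T [T [F q]] & [F p]]] | [T [F p]]]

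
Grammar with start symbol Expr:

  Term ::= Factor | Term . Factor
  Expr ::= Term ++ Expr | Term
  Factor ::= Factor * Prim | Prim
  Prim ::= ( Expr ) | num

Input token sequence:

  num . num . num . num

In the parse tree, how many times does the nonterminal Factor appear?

[Expr [Term [Term [Term [Term [Factor [Prim num]]] . [Factor [Prim num]]] . [Factor [Prim num]]] . [Factor [Prim num]]]]

4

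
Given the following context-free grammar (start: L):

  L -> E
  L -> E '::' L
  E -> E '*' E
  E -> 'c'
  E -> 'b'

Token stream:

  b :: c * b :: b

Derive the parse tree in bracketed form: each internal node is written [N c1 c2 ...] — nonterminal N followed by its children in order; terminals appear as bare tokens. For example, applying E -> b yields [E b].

[L [E b] :: [L [E [E c] * [E b]] :: [L [E b]]]]

L
E :: L
b :: L
b :: E :: L
b :: E * E :: L
b :: c * E :: L
b :: c * b :: L
b :: c * b :: E
b :: c * b :: b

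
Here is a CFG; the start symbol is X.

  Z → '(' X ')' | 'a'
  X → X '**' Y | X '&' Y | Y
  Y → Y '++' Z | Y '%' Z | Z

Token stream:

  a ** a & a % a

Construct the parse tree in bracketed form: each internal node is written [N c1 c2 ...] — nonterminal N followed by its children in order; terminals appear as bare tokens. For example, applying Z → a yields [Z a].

[X [X [X [Y [Z a]]] ** [Y [Z a]]] & [Y [Y [Z a]] % [Z a]]]

X
X & Y
X ** Y & Y
Y ** Y & Y
Z ** Y & Y
a ** Y & Y
a ** Z & Y
a ** a & Y
a ** a & Y % Z
a ** a & Z % Z
a ** a & a % Z
a ** a & a % a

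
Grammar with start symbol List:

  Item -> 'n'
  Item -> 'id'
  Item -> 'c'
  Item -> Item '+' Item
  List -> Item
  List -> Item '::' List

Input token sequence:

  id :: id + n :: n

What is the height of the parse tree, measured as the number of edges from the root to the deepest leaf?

[List [Item id] :: [List [Item [Item id] + [Item n]] :: [List [Item n]]]]

4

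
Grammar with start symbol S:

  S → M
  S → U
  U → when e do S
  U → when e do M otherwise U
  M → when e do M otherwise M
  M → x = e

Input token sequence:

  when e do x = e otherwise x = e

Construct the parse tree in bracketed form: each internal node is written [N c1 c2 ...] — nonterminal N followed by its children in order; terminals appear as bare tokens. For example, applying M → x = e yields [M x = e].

[S [M when e do [M x = e] otherwise [M x = e]]]

S
M
when e do M otherwise M
when e do x = e otherwise M
when e do x = e otherwise x = e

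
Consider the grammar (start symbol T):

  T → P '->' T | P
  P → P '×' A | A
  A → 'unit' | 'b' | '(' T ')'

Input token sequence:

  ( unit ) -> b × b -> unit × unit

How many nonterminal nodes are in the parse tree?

16

[T [P [A ( [T [P [A unit]]] )]] -> [T [P [P [A b]] × [A b]] -> [T [P [P [A unit]] × [A unit]]]]]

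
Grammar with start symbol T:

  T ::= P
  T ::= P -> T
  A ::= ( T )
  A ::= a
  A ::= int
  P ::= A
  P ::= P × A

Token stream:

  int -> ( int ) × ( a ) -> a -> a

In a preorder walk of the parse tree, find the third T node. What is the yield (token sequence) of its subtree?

[T [P [A int]] -> [T [P [P [A ( [T [P [A int]]] )]] × [A ( [T [P [A a]]] )]] -> [T [P [A a]] -> [T [P [A a]]]]]]

int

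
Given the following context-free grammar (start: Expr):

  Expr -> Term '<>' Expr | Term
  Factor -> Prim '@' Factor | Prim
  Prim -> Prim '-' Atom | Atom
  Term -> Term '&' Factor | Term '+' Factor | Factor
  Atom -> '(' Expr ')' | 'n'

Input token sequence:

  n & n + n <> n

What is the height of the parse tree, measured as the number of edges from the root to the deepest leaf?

[Expr [Term [Term [Term [Factor [Prim [Atom n]]]] & [Factor [Prim [Atom n]]]] + [Factor [Prim [Atom n]]]] <> [Expr [Term [Factor [Prim [Atom n]]]]]]

7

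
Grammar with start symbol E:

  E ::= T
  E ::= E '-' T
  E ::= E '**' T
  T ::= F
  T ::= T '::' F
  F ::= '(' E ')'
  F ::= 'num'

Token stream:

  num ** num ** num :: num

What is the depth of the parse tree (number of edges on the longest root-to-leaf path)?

[E [E [E [T [F num]]] ** [T [F num]]] ** [T [T [F num]] :: [F num]]]

5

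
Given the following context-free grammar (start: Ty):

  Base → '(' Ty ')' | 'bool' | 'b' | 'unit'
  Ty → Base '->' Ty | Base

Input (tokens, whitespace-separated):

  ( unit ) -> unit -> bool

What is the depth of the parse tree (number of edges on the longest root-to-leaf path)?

4

[Ty [Base ( [Ty [Base unit]] )] -> [Ty [Base unit] -> [Ty [Base bool]]]]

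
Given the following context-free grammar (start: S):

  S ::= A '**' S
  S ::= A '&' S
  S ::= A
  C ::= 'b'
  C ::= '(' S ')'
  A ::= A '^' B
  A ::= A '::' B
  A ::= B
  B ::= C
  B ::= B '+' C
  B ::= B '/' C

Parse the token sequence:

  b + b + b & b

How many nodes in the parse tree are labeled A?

2

[S [A [B [B [B [C b]] + [C b]] + [C b]]] & [S [A [B [C b]]]]]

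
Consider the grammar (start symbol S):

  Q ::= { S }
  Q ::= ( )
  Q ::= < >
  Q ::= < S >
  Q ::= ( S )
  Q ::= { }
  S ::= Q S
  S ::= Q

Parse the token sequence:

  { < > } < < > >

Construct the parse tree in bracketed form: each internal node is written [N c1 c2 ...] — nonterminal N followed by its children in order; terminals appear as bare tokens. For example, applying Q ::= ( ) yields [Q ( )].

S
Q S
{ S } S
{ Q } S
{ < > } S
{ < > } Q
{ < > } < S >
{ < > } < Q >
{ < > } < < > >

[S [Q { [S [Q < >]] }] [S [Q < [S [Q < >]] >]]]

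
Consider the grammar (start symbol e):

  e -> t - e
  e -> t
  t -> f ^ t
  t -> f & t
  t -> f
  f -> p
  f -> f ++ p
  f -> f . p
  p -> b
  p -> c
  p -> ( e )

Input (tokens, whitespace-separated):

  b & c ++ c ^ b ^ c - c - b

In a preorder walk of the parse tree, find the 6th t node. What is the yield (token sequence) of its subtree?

b

[e [t [f [p b]] & [t [f [f [p c]] ++ [p c]] ^ [t [f [p b]] ^ [t [f [p c]]]]]] - [e [t [f [p c]]] - [e [t [f [p b]]]]]]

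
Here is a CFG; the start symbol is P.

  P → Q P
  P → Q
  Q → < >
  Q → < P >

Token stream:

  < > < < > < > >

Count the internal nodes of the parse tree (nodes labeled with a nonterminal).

[P [Q < >] [P [Q < [P [Q < >] [P [Q < >]]] >]]]

8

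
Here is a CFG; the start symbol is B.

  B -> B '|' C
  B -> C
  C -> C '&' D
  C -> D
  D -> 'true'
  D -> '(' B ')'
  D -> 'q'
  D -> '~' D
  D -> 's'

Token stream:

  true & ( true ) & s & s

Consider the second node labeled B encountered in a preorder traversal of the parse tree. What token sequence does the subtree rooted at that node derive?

[B [C [C [C [C [D true]] & [D ( [B [C [D true]]] )]] & [D s]] & [D s]]]

true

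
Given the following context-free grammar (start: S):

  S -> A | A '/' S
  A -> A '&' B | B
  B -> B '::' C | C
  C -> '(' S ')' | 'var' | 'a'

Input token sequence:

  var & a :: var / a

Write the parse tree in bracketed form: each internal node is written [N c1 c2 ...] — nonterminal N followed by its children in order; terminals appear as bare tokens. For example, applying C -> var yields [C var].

[S [A [A [B [C var]]] & [B [B [C a]] :: [C var]]] / [S [A [B [C a]]]]]

S
A / S
A & B / S
B & B / S
C & B / S
var & B / S
var & B :: C / S
var & C :: C / S
var & a :: C / S
var & a :: var / S
var & a :: var / A
var & a :: var / B
var & a :: var / C
var & a :: var / a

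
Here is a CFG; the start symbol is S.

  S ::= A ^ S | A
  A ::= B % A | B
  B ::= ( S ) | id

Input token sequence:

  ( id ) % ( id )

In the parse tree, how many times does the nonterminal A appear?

[S [A [B ( [S [A [B id]]] )] % [A [B ( [S [A [B id]]] )]]]]

4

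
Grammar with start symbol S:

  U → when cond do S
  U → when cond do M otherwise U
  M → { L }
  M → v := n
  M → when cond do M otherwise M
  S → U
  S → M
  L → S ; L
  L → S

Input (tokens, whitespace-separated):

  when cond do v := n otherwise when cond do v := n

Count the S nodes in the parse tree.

2

[S [U when cond do [M v := n] otherwise [U when cond do [S [M v := n]]]]]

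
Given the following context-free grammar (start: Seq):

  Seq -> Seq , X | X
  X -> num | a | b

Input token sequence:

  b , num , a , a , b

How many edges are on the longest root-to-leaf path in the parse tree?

[Seq [Seq [Seq [Seq [Seq [X b]] , [X num]] , [X a]] , [X a]] , [X b]]

6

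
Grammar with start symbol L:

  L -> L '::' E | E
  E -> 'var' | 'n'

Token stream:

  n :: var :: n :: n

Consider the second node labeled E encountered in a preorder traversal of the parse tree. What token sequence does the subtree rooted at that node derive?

var

[L [L [L [L [E n]] :: [E var]] :: [E n]] :: [E n]]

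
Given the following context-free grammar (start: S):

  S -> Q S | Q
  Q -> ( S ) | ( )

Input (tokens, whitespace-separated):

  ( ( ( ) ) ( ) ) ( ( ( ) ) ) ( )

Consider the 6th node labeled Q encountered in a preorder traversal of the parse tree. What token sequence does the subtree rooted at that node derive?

[S [Q ( [S [Q ( [S [Q ( )]] )] [S [Q ( )]]] )] [S [Q ( [S [Q ( [S [Q ( )]] )]] )] [S [Q ( )]]]]

( ( ) )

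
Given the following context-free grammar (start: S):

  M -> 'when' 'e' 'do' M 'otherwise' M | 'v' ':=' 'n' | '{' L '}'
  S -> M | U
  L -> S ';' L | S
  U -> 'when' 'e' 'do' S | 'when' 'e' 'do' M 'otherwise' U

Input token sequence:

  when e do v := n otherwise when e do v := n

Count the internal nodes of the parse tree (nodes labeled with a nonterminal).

[S [U when e do [M v := n] otherwise [U when e do [S [M v := n]]]]]

6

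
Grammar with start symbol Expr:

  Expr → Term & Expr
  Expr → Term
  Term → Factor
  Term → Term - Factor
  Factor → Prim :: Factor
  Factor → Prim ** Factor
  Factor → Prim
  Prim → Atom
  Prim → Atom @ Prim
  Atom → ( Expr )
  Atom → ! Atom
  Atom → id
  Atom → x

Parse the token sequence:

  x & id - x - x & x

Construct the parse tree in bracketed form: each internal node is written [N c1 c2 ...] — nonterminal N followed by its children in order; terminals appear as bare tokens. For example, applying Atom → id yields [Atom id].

Expr
Term & Expr
Factor & Expr
Prim & Expr
Atom & Expr
x & Expr
x & Term & Expr
x & Term - Factor & Expr
x & Term - Factor - Factor & Expr
x & Factor - Factor - Factor & Expr
x & Prim - Factor - Factor & Expr
x & Atom - Factor - Factor & Expr
x & id - Factor - Factor & Expr
x & id - Prim - Factor & Expr
x & id - Atom - Factor & Expr
x & id - x - Factor & Expr
x & id - x - Prim & Expr
x & id - x - Atom & Expr
x & id - x - x & Expr
x & id - x - x & Term
x & id - x - x & Factor
x & id - x - x & Prim
x & id - x - x & Atom
x & id - x - x & x

[Expr [Term [Factor [Prim [Atom x]]]] & [Expr [Term [Term [Term [Factor [Prim [Atom id]]]] - [Factor [Prim [Atom x]]]] - [Factor [Prim [Atom x]]]] & [Expr [Term [Factor [Prim [Atom x]]]]]]]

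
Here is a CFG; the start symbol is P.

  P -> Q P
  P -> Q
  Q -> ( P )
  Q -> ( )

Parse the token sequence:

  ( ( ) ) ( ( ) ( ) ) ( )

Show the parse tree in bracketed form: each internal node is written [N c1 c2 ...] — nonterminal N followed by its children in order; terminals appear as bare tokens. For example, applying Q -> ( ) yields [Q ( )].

[P [Q ( [P [Q ( )]] )] [P [Q ( [P [Q ( )] [P [Q ( )]]] )] [P [Q ( )]]]]

P
Q P
( P ) P
( Q ) P
( ( ) ) P
( ( ) ) Q P
( ( ) ) ( P ) P
( ( ) ) ( Q P ) P
( ( ) ) ( ( ) P ) P
( ( ) ) ( ( ) Q ) P
( ( ) ) ( ( ) ( ) ) P
( ( ) ) ( ( ) ( ) ) Q
( ( ) ) ( ( ) ( ) ) ( )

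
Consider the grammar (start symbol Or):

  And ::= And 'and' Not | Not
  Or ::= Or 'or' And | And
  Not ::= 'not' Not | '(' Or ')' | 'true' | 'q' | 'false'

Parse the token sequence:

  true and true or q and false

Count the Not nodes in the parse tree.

4

[Or [Or [And [And [Not true]] and [Not true]]] or [And [And [Not q]] and [Not false]]]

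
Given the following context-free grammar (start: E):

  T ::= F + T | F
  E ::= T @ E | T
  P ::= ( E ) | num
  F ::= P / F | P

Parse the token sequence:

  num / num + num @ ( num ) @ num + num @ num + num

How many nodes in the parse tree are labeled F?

9

[E [T [F [P num] / [F [P num]]] + [T [F [P num]]]] @ [E [T [F [P ( [E [T [F [P num]]]] )]]] @ [E [T [F [P num]] + [T [F [P num]]]] @ [E [T [F [P num]] + [T [F [P num]]]]]]]]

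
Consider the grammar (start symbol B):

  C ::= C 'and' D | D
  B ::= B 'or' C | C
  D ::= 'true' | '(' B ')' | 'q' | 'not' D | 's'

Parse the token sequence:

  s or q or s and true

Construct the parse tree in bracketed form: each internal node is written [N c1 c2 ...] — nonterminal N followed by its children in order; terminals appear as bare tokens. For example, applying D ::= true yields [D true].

[B [B [B [C [D s]]] or [C [D q]]] or [C [C [D s]] and [D true]]]

B
B or C
B or C or C
C or C or C
D or C or C
s or C or C
s or D or C
s or q or C
s or q or C and D
s or q or D and D
s or q or s and D
s or q or s and true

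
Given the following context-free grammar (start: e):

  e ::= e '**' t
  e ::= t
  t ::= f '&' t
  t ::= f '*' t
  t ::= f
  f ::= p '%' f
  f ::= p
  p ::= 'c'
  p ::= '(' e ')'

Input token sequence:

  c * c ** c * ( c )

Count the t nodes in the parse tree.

5

[e [e [t [f [p c]] * [t [f [p c]]]]] ** [t [f [p c]] * [t [f [p ( [e [t [f [p c]]]] )]]]]]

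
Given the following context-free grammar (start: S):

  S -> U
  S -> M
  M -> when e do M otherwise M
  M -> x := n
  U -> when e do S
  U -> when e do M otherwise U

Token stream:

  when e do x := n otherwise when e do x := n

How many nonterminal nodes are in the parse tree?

6

[S [U when e do [M x := n] otherwise [U when e do [S [M x := n]]]]]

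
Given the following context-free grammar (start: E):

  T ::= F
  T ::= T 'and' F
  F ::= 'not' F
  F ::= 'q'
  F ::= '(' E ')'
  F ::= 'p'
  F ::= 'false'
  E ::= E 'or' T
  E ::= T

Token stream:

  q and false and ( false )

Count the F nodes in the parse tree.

4

[E [T [T [T [F q]] and [F false]] and [F ( [E [T [F false]]] )]]]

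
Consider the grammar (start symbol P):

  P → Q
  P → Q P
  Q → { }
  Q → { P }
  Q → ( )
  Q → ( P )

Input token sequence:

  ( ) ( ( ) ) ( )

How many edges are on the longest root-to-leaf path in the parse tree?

5

[P [Q ( )] [P [Q ( [P [Q ( )]] )] [P [Q ( )]]]]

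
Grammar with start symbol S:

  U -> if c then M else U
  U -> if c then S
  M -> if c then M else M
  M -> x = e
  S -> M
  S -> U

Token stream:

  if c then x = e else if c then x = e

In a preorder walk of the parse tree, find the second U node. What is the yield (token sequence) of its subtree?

[S [U if c then [M x = e] else [U if c then [S [M x = e]]]]]

if c then x = e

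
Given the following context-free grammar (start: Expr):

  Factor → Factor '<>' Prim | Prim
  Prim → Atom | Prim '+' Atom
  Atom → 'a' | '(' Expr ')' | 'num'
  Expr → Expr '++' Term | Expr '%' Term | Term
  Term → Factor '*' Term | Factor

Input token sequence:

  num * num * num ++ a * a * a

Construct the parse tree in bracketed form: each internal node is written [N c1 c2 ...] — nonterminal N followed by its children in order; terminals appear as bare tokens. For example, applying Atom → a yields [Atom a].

[Expr [Expr [Term [Factor [Prim [Atom num]]] * [Term [Factor [Prim [Atom num]]] * [Term [Factor [Prim [Atom num]]]]]]] ++ [Term [Factor [Prim [Atom a]]] * [Term [Factor [Prim [Atom a]]] * [Term [Factor [Prim [Atom a]]]]]]]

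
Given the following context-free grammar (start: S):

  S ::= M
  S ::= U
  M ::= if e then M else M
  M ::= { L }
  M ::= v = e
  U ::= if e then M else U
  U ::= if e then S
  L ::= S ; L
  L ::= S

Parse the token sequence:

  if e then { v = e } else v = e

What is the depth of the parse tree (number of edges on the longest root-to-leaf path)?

6

[S [M if e then [M { [L [S [M v = e]]] }] else [M v = e]]]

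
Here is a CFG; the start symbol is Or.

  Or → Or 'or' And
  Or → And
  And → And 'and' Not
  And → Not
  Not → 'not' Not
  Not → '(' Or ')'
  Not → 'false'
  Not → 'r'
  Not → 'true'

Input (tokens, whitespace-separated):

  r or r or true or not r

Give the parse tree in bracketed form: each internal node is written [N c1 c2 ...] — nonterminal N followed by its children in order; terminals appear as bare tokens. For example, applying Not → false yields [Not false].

[Or [Or [Or [Or [And [Not r]]] or [And [Not r]]] or [And [Not true]]] or [And [Not not [Not r]]]]

Or
Or or And
Or or And or And
Or or And or And or And
And or And or And or And
Not or And or And or And
r or And or And or And
r or Not or And or And
r or r or And or And
r or r or Not or And
r or r or true or And
r or r or true or Not
r or r or true or not Not
r or r or true or not r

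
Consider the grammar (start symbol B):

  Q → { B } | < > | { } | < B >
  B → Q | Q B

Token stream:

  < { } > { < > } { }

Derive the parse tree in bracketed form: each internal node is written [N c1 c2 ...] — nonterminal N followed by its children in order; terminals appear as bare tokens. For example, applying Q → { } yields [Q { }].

B
Q B
< B > B
< Q > B
< { } > B
< { } > Q B
< { } > { B } B
< { } > { Q } B
< { } > { < > } B
< { } > { < > } Q
< { } > { < > } { }

[B [Q < [B [Q { }]] >] [B [Q { [B [Q < >]] }] [B [Q { }]]]]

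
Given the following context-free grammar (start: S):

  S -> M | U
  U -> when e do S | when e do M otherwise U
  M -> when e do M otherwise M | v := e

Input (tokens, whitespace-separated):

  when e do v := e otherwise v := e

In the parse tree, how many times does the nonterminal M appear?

3

[S [M when e do [M v := e] otherwise [M v := e]]]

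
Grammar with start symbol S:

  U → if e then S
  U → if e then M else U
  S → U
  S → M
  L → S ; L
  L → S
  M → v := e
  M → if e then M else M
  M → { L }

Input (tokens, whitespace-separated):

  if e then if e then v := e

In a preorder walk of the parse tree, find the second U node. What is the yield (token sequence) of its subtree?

[S [U if e then [S [U if e then [S [M v := e]]]]]]

if e then v := e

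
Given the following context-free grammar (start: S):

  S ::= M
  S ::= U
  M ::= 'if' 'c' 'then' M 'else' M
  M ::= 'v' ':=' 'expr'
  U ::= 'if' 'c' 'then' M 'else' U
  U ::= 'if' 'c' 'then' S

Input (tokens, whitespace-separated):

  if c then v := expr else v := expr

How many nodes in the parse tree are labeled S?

[S [M if c then [M v := expr] else [M v := expr]]]

1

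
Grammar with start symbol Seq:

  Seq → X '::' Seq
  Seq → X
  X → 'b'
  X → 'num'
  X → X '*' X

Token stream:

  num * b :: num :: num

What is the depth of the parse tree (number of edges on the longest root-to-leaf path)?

[Seq [X [X num] * [X b]] :: [Seq [X num] :: [Seq [X num]]]]

4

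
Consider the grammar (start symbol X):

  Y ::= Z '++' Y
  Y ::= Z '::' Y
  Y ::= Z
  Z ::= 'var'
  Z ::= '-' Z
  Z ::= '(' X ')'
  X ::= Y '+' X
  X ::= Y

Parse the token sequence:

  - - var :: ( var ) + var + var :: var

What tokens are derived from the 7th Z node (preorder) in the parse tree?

[X [Y [Z - [Z - [Z var]]] :: [Y [Z ( [X [Y [Z var]]] )]]] + [X [Y [Z var]] + [X [Y [Z var] :: [Y [Z var]]]]]]

var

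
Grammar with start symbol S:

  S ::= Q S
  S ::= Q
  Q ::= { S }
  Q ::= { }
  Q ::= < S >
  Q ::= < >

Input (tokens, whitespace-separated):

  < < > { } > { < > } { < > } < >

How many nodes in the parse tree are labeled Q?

8

[S [Q < [S [Q < >] [S [Q { }]]] >] [S [Q { [S [Q < >]] }] [S [Q { [S [Q < >]] }] [S [Q < >]]]]]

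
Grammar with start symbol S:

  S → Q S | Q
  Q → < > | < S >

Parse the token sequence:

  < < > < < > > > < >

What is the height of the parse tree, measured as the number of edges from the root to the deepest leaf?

[S [Q < [S [Q < >] [S [Q < [S [Q < >]] >]]] >] [S [Q < >]]]

7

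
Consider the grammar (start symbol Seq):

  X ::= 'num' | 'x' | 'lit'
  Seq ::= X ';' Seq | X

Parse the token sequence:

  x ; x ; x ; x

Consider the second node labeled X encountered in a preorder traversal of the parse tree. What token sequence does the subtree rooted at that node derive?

x

[Seq [X x] ; [Seq [X x] ; [Seq [X x] ; [Seq [X x]]]]]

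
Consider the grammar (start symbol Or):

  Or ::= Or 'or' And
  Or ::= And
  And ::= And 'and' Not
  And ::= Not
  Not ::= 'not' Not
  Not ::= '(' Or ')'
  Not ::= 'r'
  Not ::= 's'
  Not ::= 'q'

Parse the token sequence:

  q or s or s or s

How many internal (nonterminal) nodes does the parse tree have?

12

[Or [Or [Or [Or [And [Not q]]] or [And [Not s]]] or [And [Not s]]] or [And [Not s]]]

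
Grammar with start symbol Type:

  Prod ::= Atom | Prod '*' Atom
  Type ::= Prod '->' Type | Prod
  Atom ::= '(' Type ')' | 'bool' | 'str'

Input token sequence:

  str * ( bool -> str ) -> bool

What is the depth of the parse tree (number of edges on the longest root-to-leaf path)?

[Type [Prod [Prod [Atom str]] * [Atom ( [Type [Prod [Atom bool]] -> [Type [Prod [Atom str]]]] )]] -> [Type [Prod [Atom bool]]]]

7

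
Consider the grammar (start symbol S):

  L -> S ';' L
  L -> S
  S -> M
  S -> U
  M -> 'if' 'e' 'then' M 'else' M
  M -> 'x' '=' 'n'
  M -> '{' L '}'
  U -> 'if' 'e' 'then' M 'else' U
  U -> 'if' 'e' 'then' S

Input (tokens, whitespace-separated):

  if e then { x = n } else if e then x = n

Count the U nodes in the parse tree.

[S [U if e then [M { [L [S [M x = n]]] }] else [U if e then [S [M x = n]]]]]

2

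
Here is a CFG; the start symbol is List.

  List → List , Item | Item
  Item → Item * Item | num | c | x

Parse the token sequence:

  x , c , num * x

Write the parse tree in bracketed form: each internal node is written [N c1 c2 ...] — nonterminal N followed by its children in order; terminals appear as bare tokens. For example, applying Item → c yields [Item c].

List
List , Item
List , Item , Item
Item , Item , Item
x , Item , Item
x , c , Item
x , c , Item * Item
x , c , num * Item
x , c , num * x

[List [List [List [Item x]] , [Item c]] , [Item [Item num] * [Item x]]]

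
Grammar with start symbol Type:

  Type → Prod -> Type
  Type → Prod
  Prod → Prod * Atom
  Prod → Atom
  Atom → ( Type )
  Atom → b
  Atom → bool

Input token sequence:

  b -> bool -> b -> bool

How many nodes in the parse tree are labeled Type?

4

[Type [Prod [Atom b]] -> [Type [Prod [Atom bool]] -> [Type [Prod [Atom b]] -> [Type [Prod [Atom bool]]]]]]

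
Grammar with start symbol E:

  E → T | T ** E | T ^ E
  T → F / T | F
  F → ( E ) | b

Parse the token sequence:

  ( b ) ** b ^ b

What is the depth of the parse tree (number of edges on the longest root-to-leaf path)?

6

[E [T [F ( [E [T [F b]]] )]] ** [E [T [F b]] ^ [E [T [F b]]]]]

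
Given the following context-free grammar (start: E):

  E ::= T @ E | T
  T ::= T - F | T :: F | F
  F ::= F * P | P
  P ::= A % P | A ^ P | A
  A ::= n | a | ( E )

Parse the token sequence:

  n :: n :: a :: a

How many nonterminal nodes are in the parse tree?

17

[E [T [T [T [T [F [P [A n]]]] :: [F [P [A n]]]] :: [F [P [A a]]]] :: [F [P [A a]]]]]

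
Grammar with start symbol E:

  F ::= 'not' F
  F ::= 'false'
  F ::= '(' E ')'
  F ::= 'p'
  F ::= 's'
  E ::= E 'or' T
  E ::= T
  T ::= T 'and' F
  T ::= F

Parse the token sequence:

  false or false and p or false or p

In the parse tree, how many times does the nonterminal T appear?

5

[E [E [E [E [T [F false]]] or [T [T [F false]] and [F p]]] or [T [F false]]] or [T [F p]]]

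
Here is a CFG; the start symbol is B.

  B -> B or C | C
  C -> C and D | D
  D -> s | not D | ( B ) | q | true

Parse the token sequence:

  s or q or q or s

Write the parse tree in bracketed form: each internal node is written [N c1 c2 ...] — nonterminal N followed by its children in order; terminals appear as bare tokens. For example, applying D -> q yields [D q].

B
B or C
B or C or C
B or C or C or C
C or C or C or C
D or C or C or C
s or C or C or C
s or D or C or C
s or q or C or C
s or q or D or C
s or q or q or C
s or q or q or D
s or q or q or s

[B [B [B [B [C [D s]]] or [C [D q]]] or [C [D q]]] or [C [D s]]]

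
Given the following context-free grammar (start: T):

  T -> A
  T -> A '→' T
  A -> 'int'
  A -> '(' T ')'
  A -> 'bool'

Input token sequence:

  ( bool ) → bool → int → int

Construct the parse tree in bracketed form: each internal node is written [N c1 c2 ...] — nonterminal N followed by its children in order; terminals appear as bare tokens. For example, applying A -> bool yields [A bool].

T
A → T
( T ) → T
( A ) → T
( bool ) → T
( bool ) → A → T
( bool ) → bool → T
( bool ) → bool → A → T
( bool ) → bool → int → T
( bool ) → bool → int → A
( bool ) → bool → int → int

[T [A ( [T [A bool]] )] → [T [A bool] → [T [A int] → [T [A int]]]]]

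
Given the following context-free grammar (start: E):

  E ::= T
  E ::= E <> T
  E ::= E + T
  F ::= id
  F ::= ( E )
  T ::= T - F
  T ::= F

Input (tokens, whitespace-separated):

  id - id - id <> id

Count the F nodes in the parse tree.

4

[E [E [T [T [T [F id]] - [F id]] - [F id]]] <> [T [F id]]]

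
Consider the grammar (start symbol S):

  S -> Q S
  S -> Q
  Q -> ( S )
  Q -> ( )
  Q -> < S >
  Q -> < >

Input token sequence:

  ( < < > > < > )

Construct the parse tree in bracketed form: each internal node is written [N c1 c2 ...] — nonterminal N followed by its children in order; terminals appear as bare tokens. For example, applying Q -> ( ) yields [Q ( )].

[S [Q ( [S [Q < [S [Q < >]] >] [S [Q < >]]] )]]

S
Q
( S )
( Q S )
( < S > S )
( < Q > S )
( < < > > S )
( < < > > Q )
( < < > > < > )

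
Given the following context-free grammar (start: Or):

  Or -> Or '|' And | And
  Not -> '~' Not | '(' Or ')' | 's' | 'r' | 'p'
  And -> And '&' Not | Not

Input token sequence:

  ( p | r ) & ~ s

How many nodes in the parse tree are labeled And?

4

[Or [And [And [Not ( [Or [Or [And [Not p]]] | [And [Not r]]] )]] & [Not ~ [Not s]]]]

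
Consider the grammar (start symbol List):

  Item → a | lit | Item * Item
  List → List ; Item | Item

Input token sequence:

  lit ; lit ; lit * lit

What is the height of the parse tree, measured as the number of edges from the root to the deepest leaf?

4

[List [List [List [Item lit]] ; [Item lit]] ; [Item [Item lit] * [Item lit]]]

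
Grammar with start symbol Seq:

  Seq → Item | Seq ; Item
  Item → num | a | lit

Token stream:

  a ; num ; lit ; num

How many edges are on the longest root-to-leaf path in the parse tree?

[Seq [Seq [Seq [Seq [Item a]] ; [Item num]] ; [Item lit]] ; [Item num]]

5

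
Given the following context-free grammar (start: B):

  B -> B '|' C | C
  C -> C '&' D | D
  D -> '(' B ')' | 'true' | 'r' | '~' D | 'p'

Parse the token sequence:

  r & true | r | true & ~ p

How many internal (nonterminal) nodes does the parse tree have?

[B [B [B [C [C [D r]] & [D true]]] | [C [D r]]] | [C [C [D true]] & [D ~ [D p]]]]

14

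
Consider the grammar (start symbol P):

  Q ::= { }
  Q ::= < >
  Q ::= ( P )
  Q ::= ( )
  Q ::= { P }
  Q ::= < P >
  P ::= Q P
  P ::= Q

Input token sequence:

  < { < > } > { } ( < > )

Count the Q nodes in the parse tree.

[P [Q < [P [Q { [P [Q < >]] }]] >] [P [Q { }] [P [Q ( [P [Q < >]] )]]]]

6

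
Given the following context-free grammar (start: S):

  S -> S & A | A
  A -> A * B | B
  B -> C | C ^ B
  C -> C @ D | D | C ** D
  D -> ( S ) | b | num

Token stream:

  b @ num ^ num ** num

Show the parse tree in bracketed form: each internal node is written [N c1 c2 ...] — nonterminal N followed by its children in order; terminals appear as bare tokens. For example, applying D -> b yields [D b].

[S [A [B [C [C [D b]] @ [D num]] ^ [B [C [C [D num]] ** [D num]]]]]]

S
A
B
C ^ B
C @ D ^ B
D @ D ^ B
b @ D ^ B
b @ num ^ B
b @ num ^ C
b @ num ^ C ** D
b @ num ^ D ** D
b @ num ^ num ** D
b @ num ^ num ** num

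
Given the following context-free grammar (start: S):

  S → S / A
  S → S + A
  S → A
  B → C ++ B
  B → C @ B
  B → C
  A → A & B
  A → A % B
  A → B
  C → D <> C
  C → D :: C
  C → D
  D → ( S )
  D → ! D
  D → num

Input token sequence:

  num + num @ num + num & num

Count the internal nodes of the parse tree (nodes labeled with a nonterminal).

22

[S [S [S [A [B [C [D num]]]]] + [A [B [C [D num]] @ [B [C [D num]]]]]] + [A [A [B [C [D num]]]] & [B [C [D num]]]]]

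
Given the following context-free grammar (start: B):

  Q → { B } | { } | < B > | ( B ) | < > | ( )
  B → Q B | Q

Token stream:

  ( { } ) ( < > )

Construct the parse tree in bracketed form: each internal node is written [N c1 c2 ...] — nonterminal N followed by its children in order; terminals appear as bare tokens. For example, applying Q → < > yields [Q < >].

[B [Q ( [B [Q { }]] )] [B [Q ( [B [Q < >]] )]]]

B
Q B
( B ) B
( Q ) B
( { } ) B
( { } ) Q
( { } ) ( B )
( { } ) ( Q )
( { } ) ( < > )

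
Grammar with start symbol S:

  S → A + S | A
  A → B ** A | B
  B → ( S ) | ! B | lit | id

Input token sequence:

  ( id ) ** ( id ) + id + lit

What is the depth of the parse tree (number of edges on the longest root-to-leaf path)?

[S [A [B ( [S [A [B id]]] )] ** [A [B ( [S [A [B id]]] )]]] + [S [A [B id]] + [S [A [B lit]]]]]

7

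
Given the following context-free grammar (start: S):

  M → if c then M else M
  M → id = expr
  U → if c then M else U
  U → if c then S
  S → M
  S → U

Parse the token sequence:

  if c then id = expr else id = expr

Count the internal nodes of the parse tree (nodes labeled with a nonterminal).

[S [M if c then [M id = expr] else [M id = expr]]]

4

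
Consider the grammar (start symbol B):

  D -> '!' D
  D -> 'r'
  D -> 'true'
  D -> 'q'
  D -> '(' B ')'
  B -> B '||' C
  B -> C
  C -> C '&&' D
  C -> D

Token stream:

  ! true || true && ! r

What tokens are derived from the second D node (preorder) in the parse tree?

true

[B [B [C [D ! [D true]]]] || [C [C [D true]] && [D ! [D r]]]]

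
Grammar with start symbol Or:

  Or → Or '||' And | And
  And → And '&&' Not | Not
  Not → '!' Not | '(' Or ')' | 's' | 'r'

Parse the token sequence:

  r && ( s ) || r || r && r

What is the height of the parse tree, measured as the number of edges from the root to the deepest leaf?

[Or [Or [Or [And [And [Not r]] && [Not ( [Or [And [Not s]]] )]]] || [And [Not r]]] || [And [And [Not r]] && [Not r]]]

8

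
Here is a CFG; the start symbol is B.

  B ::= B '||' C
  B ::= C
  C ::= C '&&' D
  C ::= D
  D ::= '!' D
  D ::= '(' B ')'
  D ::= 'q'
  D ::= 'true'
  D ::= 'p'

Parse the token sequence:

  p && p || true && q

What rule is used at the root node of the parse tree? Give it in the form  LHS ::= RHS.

[B [B [C [C [D p]] && [D p]]] || [C [C [D true]] && [D q]]]

B ::= B '||' C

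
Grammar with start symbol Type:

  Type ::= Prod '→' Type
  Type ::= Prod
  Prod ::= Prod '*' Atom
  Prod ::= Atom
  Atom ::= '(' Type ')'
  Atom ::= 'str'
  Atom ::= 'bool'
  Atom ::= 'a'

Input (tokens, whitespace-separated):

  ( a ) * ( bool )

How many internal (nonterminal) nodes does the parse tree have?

[Type [Prod [Prod [Atom ( [Type [Prod [Atom a]]] )]] * [Atom ( [Type [Prod [Atom bool]]] )]]]

11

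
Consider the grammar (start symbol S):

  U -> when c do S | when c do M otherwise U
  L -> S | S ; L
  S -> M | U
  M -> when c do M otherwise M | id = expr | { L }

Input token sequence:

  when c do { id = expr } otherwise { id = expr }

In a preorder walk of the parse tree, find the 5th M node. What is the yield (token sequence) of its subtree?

id = expr

[S [M when c do [M { [L [S [M id = expr]]] }] otherwise [M { [L [S [M id = expr]]] }]]]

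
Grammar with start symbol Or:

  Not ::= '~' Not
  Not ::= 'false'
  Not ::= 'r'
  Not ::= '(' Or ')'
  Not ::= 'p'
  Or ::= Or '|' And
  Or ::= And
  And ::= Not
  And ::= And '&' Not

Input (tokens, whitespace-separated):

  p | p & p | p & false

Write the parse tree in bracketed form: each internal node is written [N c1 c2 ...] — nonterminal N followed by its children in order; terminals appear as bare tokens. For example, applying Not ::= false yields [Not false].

[Or [Or [Or [And [Not p]]] | [And [And [Not p]] & [Not p]]] | [And [And [Not p]] & [Not false]]]

Or
Or | And
Or | And | And
And | And | And
Not | And | And
p | And | And
p | And & Not | And
p | Not & Not | And
p | p & Not | And
p | p & p | And
p | p & p | And & Not
p | p & p | Not & Not
p | p & p | p & Not
p | p & p | p & false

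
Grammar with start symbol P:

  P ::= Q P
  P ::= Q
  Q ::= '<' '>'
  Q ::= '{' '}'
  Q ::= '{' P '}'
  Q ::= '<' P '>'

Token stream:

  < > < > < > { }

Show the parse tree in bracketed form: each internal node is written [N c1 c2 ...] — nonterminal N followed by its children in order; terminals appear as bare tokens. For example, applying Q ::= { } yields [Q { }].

P
Q P
< > P
< > Q P
< > < > P
< > < > Q P
< > < > < > P
< > < > < > Q
< > < > < > { }

[P [Q < >] [P [Q < >] [P [Q < >] [P [Q { }]]]]]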